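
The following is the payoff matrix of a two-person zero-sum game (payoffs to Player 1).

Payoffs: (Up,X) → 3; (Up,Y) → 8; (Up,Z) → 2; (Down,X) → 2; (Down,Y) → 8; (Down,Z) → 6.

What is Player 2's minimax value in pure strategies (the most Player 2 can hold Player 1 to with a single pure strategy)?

Column maxima: X → 3, Y → 8, Z → 6.
The smallest of these is 3.

3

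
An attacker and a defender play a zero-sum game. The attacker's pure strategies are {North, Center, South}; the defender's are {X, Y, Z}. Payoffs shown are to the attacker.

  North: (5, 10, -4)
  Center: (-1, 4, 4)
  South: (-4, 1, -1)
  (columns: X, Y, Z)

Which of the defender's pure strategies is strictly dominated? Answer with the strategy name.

Y

X holds the attacker's payoff strictly below Y in every row: 5 < 10, -1 < 4, -4 < 1.
So Y is strictly dominated for the defender.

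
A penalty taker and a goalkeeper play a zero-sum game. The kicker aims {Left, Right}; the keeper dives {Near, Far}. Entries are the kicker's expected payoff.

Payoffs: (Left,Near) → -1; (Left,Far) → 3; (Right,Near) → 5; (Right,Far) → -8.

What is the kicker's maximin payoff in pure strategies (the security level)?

Row minima: Left → -1, Right → -8.
The best of these is -1.

-1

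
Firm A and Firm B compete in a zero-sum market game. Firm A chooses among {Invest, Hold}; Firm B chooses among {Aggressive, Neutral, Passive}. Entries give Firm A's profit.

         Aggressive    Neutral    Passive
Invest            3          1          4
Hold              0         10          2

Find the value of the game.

5/2

Row minima: Invest → 1, Hold → 0; maximin = 1.
Column maxima: Aggressive → 3, Neutral → 10, Passive → 4; minimax = 3.
1 ≠ 3, so there is no saddle point; optimal play is mixed.
Passive is strictly dominated by Aggressive (it gives Firm A strictly more in every row), so Firm B never plays it.
On the remaining 2×2 (Invest, Hold vs Aggressive, Neutral):
Let Firm A play Invest with probability p. Expected payoff against Aggressive: 3p + 0(1−p) = 3p; against Neutral: 1p + 10(1−p) = −9p + 10.
Setting these equal: 3p = −9p + 10 ⇒ 12p = 10 ⇒ p = 5/6, and the value is (3)·(5/6) = 5/2.
For Firm B: with q = P(Aggressive), equating Invest's and Hold's payoffs gives 2q + 1 = −10q + 10 ⇒ q = 3/4.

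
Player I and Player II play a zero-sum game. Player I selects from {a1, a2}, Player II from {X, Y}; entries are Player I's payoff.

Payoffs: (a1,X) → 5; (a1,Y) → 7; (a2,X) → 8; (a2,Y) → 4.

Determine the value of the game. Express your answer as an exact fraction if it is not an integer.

Row minima: a1 → 5, a2 → 4; maximin = 5.
Column maxima: X → 8, Y → 7; minimax = 7.
5 ≠ 7, so there is no saddle point; optimal play is mixed.
Let Player I play a1 with probability p. Expected payoff against X: 5p + 8(1−p) = −3p + 8; against Y: 7p + 4(1−p) = 3p + 4.
Setting these equal: −3p + 8 = 3p + 4 ⇒ −6p = -4 ⇒ p = 2/3, and the value is (-3)·(2/3) + 8 = 6.
For Player II: with q = P(X), equating a1's and a2's payoffs gives −2q + 7 = 4q + 4 ⇒ q = 1/2.

6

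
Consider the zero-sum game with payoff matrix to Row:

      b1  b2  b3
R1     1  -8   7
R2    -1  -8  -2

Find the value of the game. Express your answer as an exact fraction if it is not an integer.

Row minima: R1 → -8, R2 → -8; maximin = -8.
Column maxima: b1 → 1, b2 → -8, b3 → 7; minimax = -8.
Since maximin = minimax = -8, there is a saddle point and the value is -8.

-8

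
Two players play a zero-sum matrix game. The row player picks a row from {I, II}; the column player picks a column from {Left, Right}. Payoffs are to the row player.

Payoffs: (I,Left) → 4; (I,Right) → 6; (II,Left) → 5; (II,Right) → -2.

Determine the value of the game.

Row minima: I → 4, II → -2; maximin = 4.
Column maxima: Left → 5, Right → 6; minimax = 5.
4 ≠ 5, so there is no saddle point; optimal play is mixed.
Let the row player play I with probability p. Expected payoff against Left: 4p + 5(1−p) = −p + 5; against Right: 6p + (-2)(1−p) = 8p − 2.
Setting these equal: −p + 5 = 8p − 2 ⇒ −9p = -7 ⇒ p = 7/9, and the value is (-1)·(7/9) + 5 = 38/9.
For the column player: with q = P(Left), equating I's and II's payoffs gives −2q + 6 = 7q − 2 ⇒ q = 8/9.

38/9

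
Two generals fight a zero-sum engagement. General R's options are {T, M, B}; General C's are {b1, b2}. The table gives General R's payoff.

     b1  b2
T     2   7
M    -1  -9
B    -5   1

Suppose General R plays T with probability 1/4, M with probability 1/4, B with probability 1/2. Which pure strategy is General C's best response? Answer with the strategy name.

If General C plays b1, General R's expected payoff is (1/4)·2 + (1/4)·(-1) + (1/2)·(-5) = -9/4.
If General C plays b2, General R's expected payoff is (1/4)·7 + (1/4)·(-9) + (1/2)·1 = 0.
General C minimizes General R's payoff; the smallest is -9/4, so the best response is b1.

b1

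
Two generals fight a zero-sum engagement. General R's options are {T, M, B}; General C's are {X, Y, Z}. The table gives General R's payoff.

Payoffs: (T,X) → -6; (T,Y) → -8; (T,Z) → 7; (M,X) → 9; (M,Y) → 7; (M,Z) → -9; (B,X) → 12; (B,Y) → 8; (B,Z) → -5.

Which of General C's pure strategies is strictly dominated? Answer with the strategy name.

X

Y holds General R's payoff strictly below X in every row: -8 < -6, 7 < 9, 8 < 12.
So X is strictly dominated for General C.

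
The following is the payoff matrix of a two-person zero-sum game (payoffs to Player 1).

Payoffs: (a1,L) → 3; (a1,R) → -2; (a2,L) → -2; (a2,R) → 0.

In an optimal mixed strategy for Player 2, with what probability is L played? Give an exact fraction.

Row minima: a1 → -2, a2 → -2; maximin = -2.
Column maxima: L → 3, R → 0; minimax = 0.
-2 ≠ 0, so there is no saddle point; optimal play is mixed.
Let Player 1 play a1 with probability p. Expected payoff against L: 3p + (-2)(1−p) = 5p − 2; against R: (-2)p + 0(1−p) = −2p.
Setting these equal: 5p − 2 = −2p ⇒ 7p = 2 ⇒ p = 2/7, and the value is (5)·(2/7) − 2 = -4/7.
For Player 2: with q = P(L), equating a1's and a2's payoffs gives 5q − 2 = −2q ⇒ q = 2/7.

2/7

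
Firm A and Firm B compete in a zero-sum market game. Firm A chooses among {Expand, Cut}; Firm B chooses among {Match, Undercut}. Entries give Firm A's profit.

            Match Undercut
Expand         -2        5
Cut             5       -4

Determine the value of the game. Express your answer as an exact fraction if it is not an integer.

Row minima: Expand → -2, Cut → -4; maximin = -2.
Column maxima: Match → 5, Undercut → 5; minimax = 5.
-2 ≠ 5, so there is no saddle point; optimal play is mixed.
Let Firm A play Expand with probability p. Expected payoff against Match: (-2)p + 5(1−p) = −7p + 5; against Undercut: 5p + (-4)(1−p) = 9p − 4.
Setting these equal: −7p + 5 = 9p − 4 ⇒ −16p = -9 ⇒ p = 9/16, and the value is (-7)·(9/16) + 5 = 17/16.
For Firm B: with q = P(Match), equating Expand's and Cut's payoffs gives −7q + 5 = 9q − 4 ⇒ q = 9/16.

17/16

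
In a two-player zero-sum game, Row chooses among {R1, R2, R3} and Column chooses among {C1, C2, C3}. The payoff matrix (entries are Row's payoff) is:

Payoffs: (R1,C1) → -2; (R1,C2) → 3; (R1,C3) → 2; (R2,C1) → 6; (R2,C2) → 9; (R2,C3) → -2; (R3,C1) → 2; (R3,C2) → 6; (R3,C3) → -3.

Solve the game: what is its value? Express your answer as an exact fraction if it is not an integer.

2/3

Row minima: R1 → -2, R2 → -2, R3 → -3; maximin = -2.
Column maxima: C1 → 6, C2 → 9, C3 → 2; minimax = 2.
-2 ≠ 2, so there is no saddle point; optimal play is mixed.
R3 is strictly dominated by R2, so Row never plays it.
C2 is strictly dominated by C1 (it gives Row strictly more in every row), so Column never plays it.
On the remaining 2×2 (R1, R2 vs C1, C3):
Let Row play R1 with probability p. Expected payoff against C1: (-2)p + 6(1−p) = −8p + 6; against C3: 2p + (-2)(1−p) = 4p − 2.
Setting these equal: −8p + 6 = 4p − 2 ⇒ −12p = -8 ⇒ p = 2/3, and the value is (-8)·(2/3) + 6 = 2/3.
For Column: with q = P(C1), equating R1's and R2's payoffs gives −4q + 2 = 8q − 2 ⇒ q = 1/3.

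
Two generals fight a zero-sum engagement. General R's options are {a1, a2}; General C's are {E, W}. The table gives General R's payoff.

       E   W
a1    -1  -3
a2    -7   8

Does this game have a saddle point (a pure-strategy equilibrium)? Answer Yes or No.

Row minima: a1 → -3, a2 → -7; maximin = -3.
Column maxima: E → -1, W → 8; minimax = -1.
-3 ≠ -1, so no pure-strategy equilibrium exists.

No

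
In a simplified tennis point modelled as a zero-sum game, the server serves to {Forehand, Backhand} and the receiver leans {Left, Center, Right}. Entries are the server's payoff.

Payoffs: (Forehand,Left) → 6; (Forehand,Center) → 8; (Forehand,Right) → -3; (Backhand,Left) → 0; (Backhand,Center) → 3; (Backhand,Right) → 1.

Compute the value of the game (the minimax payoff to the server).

3/5

Row minima: Forehand → -3, Backhand → 0; maximin = 0.
Column maxima: Left → 6, Center → 8, Right → 1; minimax = 1.
0 ≠ 1, so there is no saddle point; optimal play is mixed.
Center is strictly dominated by Left (it gives the server strictly more in every row), so the receiver never plays it.
On the remaining 2×2 (Forehand, Backhand vs Left, Right):
Let the server play Forehand with probability p. Expected payoff against Left: 6p + 0(1−p) = 6p; against Right: (-3)p + 1(1−p) = −4p + 1.
Setting these equal: 6p = −4p + 1 ⇒ 10p = 1 ⇒ p = 1/10, and the value is (6)·(1/10) = 3/5.
For the receiver: with q = P(Left), equating Forehand's and Backhand's payoffs gives 9q − 3 = −q + 1 ⇒ q = 2/5.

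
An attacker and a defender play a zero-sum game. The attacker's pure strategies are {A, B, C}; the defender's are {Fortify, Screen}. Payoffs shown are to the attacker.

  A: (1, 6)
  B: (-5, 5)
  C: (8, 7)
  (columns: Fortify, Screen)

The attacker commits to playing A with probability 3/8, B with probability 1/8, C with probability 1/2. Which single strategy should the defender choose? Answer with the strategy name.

If the defender plays Fortify, the attacker's expected payoff is (3/8)·1 + (1/8)·(-5) + (1/2)·8 = 15/4.
If the defender plays Screen, the attacker's expected payoff is (3/8)·6 + (1/8)·5 + (1/2)·7 = 51/8.
The defender minimizes the attacker's payoff; the smallest is 15/4, so the best response is Fortify.

Fortify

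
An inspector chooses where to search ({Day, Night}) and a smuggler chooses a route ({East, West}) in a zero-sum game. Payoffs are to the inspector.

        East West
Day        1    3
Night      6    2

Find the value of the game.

Row minima: Day → 1, Night → 2; maximin = 2.
Column maxima: East → 6, West → 3; minimax = 3.
2 ≠ 3, so there is no saddle point; optimal play is mixed.
Let the inspector play Day with probability p. Expected payoff against East: 1p + 6(1−p) = −5p + 6; against West: 3p + 2(1−p) = p + 2.
Setting these equal: −5p + 6 = p + 2 ⇒ −6p = -4 ⇒ p = 2/3, and the value is (-5)·(2/3) + 6 = 8/3.
For the smuggler: with q = P(East), equating Day's and Night's payoffs gives −2q + 3 = 4q + 2 ⇒ q = 1/6.

8/3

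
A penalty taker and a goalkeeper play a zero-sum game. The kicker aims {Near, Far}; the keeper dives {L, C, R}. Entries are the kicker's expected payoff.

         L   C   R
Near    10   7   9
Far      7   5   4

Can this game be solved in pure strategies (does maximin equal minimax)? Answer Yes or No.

Row minima: Near → 7, Far → 4; maximin = 7.
Column maxima: L → 10, C → 7, R → 9; minimax = 7.
maximin = minimax = 7, so a saddle point exists.

Yes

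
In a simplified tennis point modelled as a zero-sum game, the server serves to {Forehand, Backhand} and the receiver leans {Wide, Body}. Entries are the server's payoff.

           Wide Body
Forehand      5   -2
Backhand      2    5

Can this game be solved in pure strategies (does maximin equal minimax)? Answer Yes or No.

Row minima: Forehand → -2, Backhand → 2; maximin = 2.
Column maxima: Wide → 5, Body → 5; minimax = 5.
2 ≠ 5, so no pure-strategy equilibrium exists.

No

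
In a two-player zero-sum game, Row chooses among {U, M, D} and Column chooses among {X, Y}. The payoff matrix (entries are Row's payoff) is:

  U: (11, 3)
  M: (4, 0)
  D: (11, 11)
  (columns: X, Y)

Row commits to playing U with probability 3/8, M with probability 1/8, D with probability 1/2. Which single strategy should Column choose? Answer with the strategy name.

If Column plays X, Row's expected payoff is (3/8)·11 + (1/8)·4 + (1/2)·11 = 81/8.
If Column plays Y, Row's expected payoff is (3/8)·3 + (1/8)·0 + (1/2)·11 = 53/8.
Column minimizes Row's payoff; the smallest is 53/8, so the best response is Y.

Y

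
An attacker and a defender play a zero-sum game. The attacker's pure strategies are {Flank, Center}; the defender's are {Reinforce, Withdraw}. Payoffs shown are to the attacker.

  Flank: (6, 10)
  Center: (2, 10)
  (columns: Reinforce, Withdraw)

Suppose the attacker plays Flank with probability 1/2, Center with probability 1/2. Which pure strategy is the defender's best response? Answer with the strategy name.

If the defender plays Reinforce, the attacker's expected payoff is (1/2)·6 + (1/2)·2 = 4.
If the defender plays Withdraw, the attacker's expected payoff is (1/2)·10 + (1/2)·10 = 10.
The defender minimizes the attacker's payoff; the smallest is 4, so the best response is Reinforce.

Reinforce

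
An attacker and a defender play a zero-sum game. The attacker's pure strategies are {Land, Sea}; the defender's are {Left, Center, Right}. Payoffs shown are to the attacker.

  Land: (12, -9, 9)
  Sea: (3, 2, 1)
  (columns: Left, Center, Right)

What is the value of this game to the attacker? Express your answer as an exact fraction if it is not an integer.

Row minima: Land → -9, Sea → 1; maximin = 1.
Column maxima: Left → 12, Center → 2, Right → 9; minimax = 2.
1 ≠ 2, so there is no saddle point; optimal play is mixed.
Left is strictly dominated by Center (it gives the attacker strictly more in every row), so the defender never plays it.
On the remaining 2×2 (Land, Sea vs Center, Right):
Let the attacker play Land with probability p. Expected payoff against Center: (-9)p + 2(1−p) = −11p + 2; against Right: 9p + 1(1−p) = 8p + 1.
Setting these equal: −11p + 2 = 8p + 1 ⇒ −19p = -1 ⇒ p = 1/19, and the value is (-11)·(1/19) + 2 = 27/19.
For the defender: with q = P(Center), equating Land's and Sea's payoffs gives −18q + 9 = q + 1 ⇒ q = 8/19.

27/19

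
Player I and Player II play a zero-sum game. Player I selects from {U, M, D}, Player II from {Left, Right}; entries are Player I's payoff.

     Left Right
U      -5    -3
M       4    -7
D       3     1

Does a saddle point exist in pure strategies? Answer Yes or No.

Row minima: U → -5, M → -7, D → 1; maximin = 1.
Column maxima: Left → 4, Right → 1; minimax = 1.
maximin = minimax = 1, so a saddle point exists.

Yes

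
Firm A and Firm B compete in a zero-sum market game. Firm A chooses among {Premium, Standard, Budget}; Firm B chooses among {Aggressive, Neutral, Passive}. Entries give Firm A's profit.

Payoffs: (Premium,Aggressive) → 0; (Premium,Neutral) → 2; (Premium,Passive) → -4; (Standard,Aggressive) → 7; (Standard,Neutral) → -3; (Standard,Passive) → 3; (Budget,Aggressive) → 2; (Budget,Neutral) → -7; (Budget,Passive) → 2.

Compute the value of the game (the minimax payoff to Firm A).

-1/2

Row minima: Premium → -4, Standard → -3, Budget → -7; maximin = -3.
Column maxima: Aggressive → 7, Neutral → 2, Passive → 3; minimax = 2.
-3 ≠ 2, so there is no saddle point; optimal play is mixed.
Budget is strictly dominated by Standard, so Firm A never plays it.
With Budget eliminated, Aggressive is strictly dominated by Passive (it gives Firm A strictly more in every remaining row), so Firm B never plays it.
On the remaining 2×2 (Premium, Standard vs Neutral, Passive):
Let Firm A play Premium with probability p. Expected payoff against Neutral: 2p + (-3)(1−p) = 5p − 3; against Passive: (-4)p + 3(1−p) = −7p + 3.
Setting these equal: 5p − 3 = −7p + 3 ⇒ 12p = 6 ⇒ p = 1/2, and the value is (5)·(1/2) − 3 = -1/2.
For Firm B: with q = P(Neutral), equating Premium's and Standard's payoffs gives 6q − 4 = −6q + 3 ⇒ q = 7/12.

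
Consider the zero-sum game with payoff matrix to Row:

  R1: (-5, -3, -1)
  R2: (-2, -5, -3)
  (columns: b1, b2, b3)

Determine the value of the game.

Row minima: R1 → -5, R2 → -5; maximin = -5.
Column maxima: b1 → -2, b2 → -3, b3 → -1; minimax = -3.
-5 ≠ -3, so there is no saddle point; optimal play is mixed.
b3 is strictly dominated by b2 (it gives Row strictly more in every row), so Column never plays it.
On the remaining 2×2 (R1, R2 vs b1, b2):
Let Row play R1 with probability p. Expected payoff against b1: (-5)p + (-2)(1−p) = −3p − 2; against b2: (-3)p + (-5)(1−p) = 2p − 5.
Setting these equal: −3p − 2 = 2p − 5 ⇒ −5p = -3 ⇒ p = 3/5, and the value is (-3)·(3/5) − 2 = -19/5.
For Column: with q = P(b1), equating R1's and R2's payoffs gives −2q − 3 = 3q − 5 ⇒ q = 2/5.

-19/5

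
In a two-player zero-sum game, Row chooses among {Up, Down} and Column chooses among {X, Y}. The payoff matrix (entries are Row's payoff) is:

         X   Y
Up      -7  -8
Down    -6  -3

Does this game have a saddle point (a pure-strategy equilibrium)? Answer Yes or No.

Yes

Row minima: Up → -8, Down → -6; maximin = -6.
Column maxima: X → -6, Y → -3; minimax = -6.
maximin = minimax = -6, so a saddle point exists.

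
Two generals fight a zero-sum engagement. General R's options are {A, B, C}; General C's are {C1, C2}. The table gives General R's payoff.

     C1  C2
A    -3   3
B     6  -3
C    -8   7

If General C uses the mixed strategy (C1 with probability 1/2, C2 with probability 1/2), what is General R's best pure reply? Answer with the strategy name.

B

Expected payoff of A: (1/2)·(-3) + (1/2)·3 = 0.
Expected payoff of B: (1/2)·6 + (1/2)·(-3) = 3/2.
Expected payoff of C: (1/2)·(-8) + (1/2)·7 = -1/2.
The largest is 3/2, so General R's best response is B.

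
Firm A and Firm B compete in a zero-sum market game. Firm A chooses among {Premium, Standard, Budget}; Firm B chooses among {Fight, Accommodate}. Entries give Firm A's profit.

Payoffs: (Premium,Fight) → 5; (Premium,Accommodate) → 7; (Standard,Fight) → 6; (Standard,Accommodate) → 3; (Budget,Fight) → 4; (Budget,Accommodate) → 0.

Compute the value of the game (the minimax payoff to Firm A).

Row minima: Premium → 5, Standard → 3, Budget → 0; maximin = 5.
Column maxima: Fight → 6, Accommodate → 7; minimax = 6.
5 ≠ 6, so there is no saddle point; optimal play is mixed.
Budget is strictly dominated by Premium, so Firm A never plays it.
On the remaining 2×2 (Premium, Standard vs Fight, Accommodate):
Let Firm A play Premium with probability p. Expected payoff against Fight: 5p + 6(1−p) = −p + 6; against Accommodate: 7p + 3(1−p) = 4p + 3.
Setting these equal: −p + 6 = 4p + 3 ⇒ −5p = -3 ⇒ p = 3/5, and the value is (-1)·(3/5) + 6 = 27/5.
For Firm B: with q = P(Fight), equating Premium's and Standard's payoffs gives −2q + 7 = 3q + 3 ⇒ q = 4/5.

27/5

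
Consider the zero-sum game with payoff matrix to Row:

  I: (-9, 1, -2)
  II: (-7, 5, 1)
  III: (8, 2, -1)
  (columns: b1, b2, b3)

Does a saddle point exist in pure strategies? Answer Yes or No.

No

Row minima: I → -9, II → -7, III → -1; maximin = -1.
Column maxima: b1 → 8, b2 → 5, b3 → 1; minimax = 1.
-1 ≠ 1, so no pure-strategy equilibrium exists.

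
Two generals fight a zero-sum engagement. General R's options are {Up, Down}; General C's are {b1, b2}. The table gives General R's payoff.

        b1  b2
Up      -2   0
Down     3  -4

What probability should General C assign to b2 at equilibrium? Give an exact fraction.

Row minima: Up → -2, Down → -4; maximin = -2.
Column maxima: b1 → 3, b2 → 0; minimax = 0.
-2 ≠ 0, so there is no saddle point; optimal play is mixed.
Let General R play Up with probability p. Expected payoff against b1: (-2)p + 3(1−p) = −5p + 3; against b2: 0p + (-4)(1−p) = 4p − 4.
Setting these equal: −5p + 3 = 4p − 4 ⇒ −9p = -7 ⇒ p = 7/9, and the value is (-5)·(7/9) + 3 = -8/9.
For General C: with q = P(b1), equating Up's and Down's payoffs gives −2q = 7q − 4 ⇒ q = 4/9.

5/9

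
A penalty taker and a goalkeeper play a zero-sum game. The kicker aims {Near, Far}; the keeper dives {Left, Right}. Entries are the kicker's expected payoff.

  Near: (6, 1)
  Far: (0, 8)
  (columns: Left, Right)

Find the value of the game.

48/13

Row minima: Near → 1, Far → 0; maximin = 1.
Column maxima: Left → 6, Right → 8; minimax = 6.
1 ≠ 6, so there is no saddle point; optimal play is mixed.
Let the kicker play Near with probability p. Expected payoff against Left: 6p + 0(1−p) = 6p; against Right: 1p + 8(1−p) = −7p + 8.
Setting these equal: 6p = −7p + 8 ⇒ 13p = 8 ⇒ p = 8/13, and the value is (6)·(8/13) = 48/13.
For the keeper: with q = P(Left), equating Near's and Far's payoffs gives 5q + 1 = −8q + 8 ⇒ q = 7/13.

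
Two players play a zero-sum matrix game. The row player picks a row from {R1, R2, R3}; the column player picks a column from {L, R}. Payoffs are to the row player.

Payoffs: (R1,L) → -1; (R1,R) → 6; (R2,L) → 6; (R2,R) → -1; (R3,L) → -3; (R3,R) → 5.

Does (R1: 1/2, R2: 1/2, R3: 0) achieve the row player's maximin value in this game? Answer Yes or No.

Yes

Against L this mix gives (1/2)·(-1) + (1/2)·6 = 5/2.
Against R this mix gives (1/2)·6 + (1/2)·(-1) = 5/2.
All of the column player's active replies (L, R) yield 5/2, and no column does worse for the row player. The mix makes the column player indifferent and guarantees 5/2, so it is optimal.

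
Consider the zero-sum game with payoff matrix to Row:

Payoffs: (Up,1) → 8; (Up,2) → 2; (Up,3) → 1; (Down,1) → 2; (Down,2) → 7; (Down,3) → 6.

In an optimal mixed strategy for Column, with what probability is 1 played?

5/11

Row minima: Up → 1, Down → 2; maximin = 2.
Column maxima: 1 → 8, 2 → 7, 3 → 6; minimax = 6.
2 ≠ 6, so there is no saddle point; optimal play is mixed.
2 is strictly dominated by 3 (it gives Row strictly more in every row), so Column never plays it.
On the remaining 2×2 (Up, Down vs 1, 3):
Let Row play Up with probability p. Expected payoff against 1: 8p + 2(1−p) = 6p + 2; against 3: 1p + 6(1−p) = −5p + 6.
Setting these equal: 6p + 2 = −5p + 6 ⇒ 11p = 4 ⇒ p = 4/11, and the value is (6)·(4/11) + 2 = 46/11.
For Column: with q = P(1), equating Up's and Down's payoffs gives 7q + 1 = −4q + 6 ⇒ q = 5/11.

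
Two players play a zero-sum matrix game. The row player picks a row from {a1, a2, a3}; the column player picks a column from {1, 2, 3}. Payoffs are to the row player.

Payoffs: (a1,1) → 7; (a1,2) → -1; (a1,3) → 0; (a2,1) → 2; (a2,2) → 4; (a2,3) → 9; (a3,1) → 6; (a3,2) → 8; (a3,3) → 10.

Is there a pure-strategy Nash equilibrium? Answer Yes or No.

No

Row minima: a1 → -1, a2 → 2, a3 → 6; maximin = 6.
Column maxima: 1 → 7, 2 → 8, 3 → 10; minimax = 7.
6 ≠ 7, so no pure-strategy equilibrium exists.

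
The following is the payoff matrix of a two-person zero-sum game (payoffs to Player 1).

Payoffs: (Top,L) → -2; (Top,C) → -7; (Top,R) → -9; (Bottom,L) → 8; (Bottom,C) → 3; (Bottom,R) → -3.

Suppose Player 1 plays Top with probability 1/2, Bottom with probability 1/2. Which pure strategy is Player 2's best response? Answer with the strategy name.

If Player 2 plays L, Player 1's expected payoff is (1/2)·(-2) + (1/2)·8 = 3.
If Player 2 plays C, Player 1's expected payoff is (1/2)·(-7) + (1/2)·3 = -2.
If Player 2 plays R, Player 1's expected payoff is (1/2)·(-9) + (1/2)·(-3) = -6.
Player 2 minimizes Player 1's payoff; the smallest is -6, so the best response is R.

R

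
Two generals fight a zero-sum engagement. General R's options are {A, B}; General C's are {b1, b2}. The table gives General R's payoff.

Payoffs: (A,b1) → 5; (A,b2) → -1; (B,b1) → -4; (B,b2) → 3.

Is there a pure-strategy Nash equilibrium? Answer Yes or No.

Row minima: A → -1, B → -4; maximin = -1.
Column maxima: b1 → 5, b2 → 3; minimax = 3.
-1 ≠ 3, so no pure-strategy equilibrium exists.

No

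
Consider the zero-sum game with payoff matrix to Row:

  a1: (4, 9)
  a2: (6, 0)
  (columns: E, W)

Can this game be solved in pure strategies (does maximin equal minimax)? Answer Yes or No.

No

Row minima: a1 → 4, a2 → 0; maximin = 4.
Column maxima: E → 6, W → 9; minimax = 6.
4 ≠ 6, so no pure-strategy equilibrium exists.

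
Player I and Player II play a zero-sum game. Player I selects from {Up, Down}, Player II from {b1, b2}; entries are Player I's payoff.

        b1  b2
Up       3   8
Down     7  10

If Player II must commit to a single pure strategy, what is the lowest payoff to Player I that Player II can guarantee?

Column maxima: b1 → 7, b2 → 10.
The smallest of these is 7.

7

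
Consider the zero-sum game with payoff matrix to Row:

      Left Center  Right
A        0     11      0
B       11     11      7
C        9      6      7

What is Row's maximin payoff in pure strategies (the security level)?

7

Row minima: A → 0, B → 7, C → 6.
The best of these is 7.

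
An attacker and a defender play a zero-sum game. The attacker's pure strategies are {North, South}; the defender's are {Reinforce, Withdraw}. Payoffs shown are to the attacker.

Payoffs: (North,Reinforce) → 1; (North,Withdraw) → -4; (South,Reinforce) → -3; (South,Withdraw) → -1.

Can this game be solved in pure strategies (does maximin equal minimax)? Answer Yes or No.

Row minima: North → -4, South → -3; maximin = -3.
Column maxima: Reinforce → 1, Withdraw → -1; minimax = -1.
-3 ≠ -1, so no pure-strategy equilibrium exists.

No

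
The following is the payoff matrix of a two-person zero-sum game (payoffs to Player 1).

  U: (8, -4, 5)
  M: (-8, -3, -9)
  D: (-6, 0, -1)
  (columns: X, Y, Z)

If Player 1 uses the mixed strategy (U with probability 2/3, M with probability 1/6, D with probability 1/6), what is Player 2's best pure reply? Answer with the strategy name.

Y

If Player 2 plays X, Player 1's expected payoff is (2/3)·8 + (1/6)·(-8) + (1/6)·(-6) = 3.
If Player 2 plays Y, Player 1's expected payoff is (2/3)·(-4) + (1/6)·(-3) + (1/6)·0 = -19/6.
If Player 2 plays Z, Player 1's expected payoff is (2/3)·5 + (1/6)·(-9) + (1/6)·(-1) = 5/3.
Player 2 minimizes Player 1's payoff; the smallest is -19/6, so the best response is Y.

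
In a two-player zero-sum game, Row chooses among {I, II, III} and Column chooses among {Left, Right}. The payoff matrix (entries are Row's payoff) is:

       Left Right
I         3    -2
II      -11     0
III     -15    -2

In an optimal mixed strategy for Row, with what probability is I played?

Row minima: I → -2, II → -11, III → -15; maximin = -2.
Column maxima: Left → 3, Right → 0; minimax = 0.
-2 ≠ 0, so there is no saddle point; optimal play is mixed.
III is strictly dominated by II, so Row never plays it.
On the remaining 2×2 (I, II vs Left, Right):
Let Row play I with probability p. Expected payoff against Left: 3p + (-11)(1−p) = 14p − 11; against Right: (-2)p + 0(1−p) = −2p.
Setting these equal: 14p − 11 = −2p ⇒ 16p = 11 ⇒ p = 11/16, and the value is (14)·(11/16) − 11 = -11/8.
For Column: with q = P(Left), equating I's and II's payoffs gives 5q − 2 = −11q ⇒ q = 1/8.

11/16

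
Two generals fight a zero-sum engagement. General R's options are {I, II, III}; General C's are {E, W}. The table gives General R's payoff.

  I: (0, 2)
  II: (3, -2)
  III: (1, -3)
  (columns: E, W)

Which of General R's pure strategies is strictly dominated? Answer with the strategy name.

II gives a strictly higher payoff than III against every column: 3 > 1, -2 > -3.
So III is strictly dominated and General R never plays it.

III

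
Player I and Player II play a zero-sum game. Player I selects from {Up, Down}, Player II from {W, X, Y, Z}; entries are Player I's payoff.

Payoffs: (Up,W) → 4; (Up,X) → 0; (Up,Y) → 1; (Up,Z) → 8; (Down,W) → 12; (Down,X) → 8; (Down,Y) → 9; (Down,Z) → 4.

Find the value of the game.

16/3

Row minima: Up → 0, Down → 4; maximin = 4.
Column maxima: W → 12, X → 8, Y → 9, Z → 8; minimax = 8.
4 ≠ 8, so there is no saddle point; optimal play is mixed.
W is strictly dominated by X (it gives Player I strictly more in every row), so Player II never plays it.
Y is strictly dominated by X (it gives Player I strictly more in every row), so Player II never plays it.
On the remaining 2×2 (Up, Down vs X, Z):
Let Player I play Up with probability p. Expected payoff against X: 0p + 8(1−p) = −8p + 8; against Z: 8p + 4(1−p) = 4p + 4.
Setting these equal: −8p + 8 = 4p + 4 ⇒ −12p = -4 ⇒ p = 1/3, and the value is (-8)·(1/3) + 8 = 16/3.
For Player II: with q = P(X), equating Up's and Down's payoffs gives −8q + 8 = 4q + 4 ⇒ q = 1/3.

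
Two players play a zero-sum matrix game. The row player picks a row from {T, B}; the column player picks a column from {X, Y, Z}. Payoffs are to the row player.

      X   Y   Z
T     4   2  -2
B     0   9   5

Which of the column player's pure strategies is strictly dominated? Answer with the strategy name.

Y

Z holds the row player's payoff strictly below Y in every row: -2 < 2, 5 < 9.
So Y is strictly dominated for the column player.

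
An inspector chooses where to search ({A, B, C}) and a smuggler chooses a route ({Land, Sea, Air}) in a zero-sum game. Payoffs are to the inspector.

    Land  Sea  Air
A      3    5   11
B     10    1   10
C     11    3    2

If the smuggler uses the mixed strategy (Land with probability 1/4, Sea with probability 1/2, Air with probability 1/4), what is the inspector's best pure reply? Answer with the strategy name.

Expected payoff of A: (1/4)·3 + (1/2)·5 + (1/4)·11 = 6.
Expected payoff of B: (1/4)·10 + (1/2)·1 + (1/4)·10 = 11/2.
Expected payoff of C: (1/4)·11 + (1/2)·3 + (1/4)·2 = 19/4.
The largest is 6, so the inspector's best response is A.

A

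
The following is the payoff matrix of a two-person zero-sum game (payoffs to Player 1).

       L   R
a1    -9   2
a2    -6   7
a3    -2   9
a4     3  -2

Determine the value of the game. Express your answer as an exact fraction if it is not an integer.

23/16

Row minima: a1 → -9, a2 → -6, a3 → -2, a4 → -2; maximin = -2.
Column maxima: L → 3, R → 9; minimax = 3.
-2 ≠ 3, so there is no saddle point; optimal play is mixed.
a1 is strictly dominated by a2, so Player 1 never plays it.
a2 is strictly dominated by a3, so Player 1 never plays it.
On the remaining 2×2 (a3, a4 vs L, R):
Let Player 1 play a3 with probability p. Expected payoff against L: (-2)p + 3(1−p) = −5p + 3; against R: 9p + (-2)(1−p) = 11p − 2.
Setting these equal: −5p + 3 = 11p − 2 ⇒ −16p = -5 ⇒ p = 5/16, and the value is (-5)·(5/16) + 3 = 23/16.
For Player 2: with q = P(L), equating a3's and a4's payoffs gives −11q + 9 = 5q − 2 ⇒ q = 11/16.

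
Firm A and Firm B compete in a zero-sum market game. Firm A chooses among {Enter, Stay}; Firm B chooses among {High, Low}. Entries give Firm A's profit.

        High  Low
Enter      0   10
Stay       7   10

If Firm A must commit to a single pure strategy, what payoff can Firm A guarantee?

Row minima: Enter → 0, Stay → 7.
The best of these is 7.

7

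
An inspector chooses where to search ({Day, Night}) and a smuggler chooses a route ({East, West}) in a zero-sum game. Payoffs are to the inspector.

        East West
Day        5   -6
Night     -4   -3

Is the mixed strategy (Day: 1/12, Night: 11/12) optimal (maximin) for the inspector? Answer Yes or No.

Against East this mix gives (1/12)·5 + (11/12)·(-4) = -13/4.
Against West this mix gives (1/12)·(-6) + (11/12)·(-3) = -13/4.
All of the smuggler's active replies (East, West) yield -13/4, and no column does worse for the inspector. The mix makes the smuggler indifferent and guarantees -13/4, so it is optimal.

Yes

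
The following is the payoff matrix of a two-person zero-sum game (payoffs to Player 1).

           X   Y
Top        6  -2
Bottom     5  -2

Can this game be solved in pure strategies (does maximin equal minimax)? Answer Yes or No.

Row minima: Top → -2, Bottom → -2; maximin = -2.
Column maxima: X → 6, Y → -2; minimax = -2.
maximin = minimax = -2, so a saddle point exists.

Yes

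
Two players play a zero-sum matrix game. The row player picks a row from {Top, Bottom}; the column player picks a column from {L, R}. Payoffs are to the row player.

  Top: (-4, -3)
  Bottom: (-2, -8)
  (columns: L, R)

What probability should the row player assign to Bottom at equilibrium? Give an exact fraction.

1/7

Row minima: Top → -4, Bottom → -8; maximin = -4.
Column maxima: L → -2, R → -3; minimax = -3.
-4 ≠ -3, so there is no saddle point; optimal play is mixed.
Let the row player play Top with probability p. Expected payoff against L: (-4)p + (-2)(1−p) = −2p − 2; against R: (-3)p + (-8)(1−p) = 5p − 8.
Setting these equal: −2p − 2 = 5p − 8 ⇒ −7p = -6 ⇒ p = 6/7, and the value is (-2)·(6/7) − 2 = -26/7.
For the column player: with q = P(L), equating Top's and Bottom's payoffs gives −q − 3 = 6q − 8 ⇒ q = 5/7.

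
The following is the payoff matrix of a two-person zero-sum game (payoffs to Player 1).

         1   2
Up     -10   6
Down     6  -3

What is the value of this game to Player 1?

6/25

Row minima: Up → -10, Down → -3; maximin = -3.
Column maxima: 1 → 6, 2 → 6; minimax = 6.
-3 ≠ 6, so there is no saddle point; optimal play is mixed.
Let Player 1 play Up with probability p. Expected payoff against 1: (-10)p + 6(1−p) = −16p + 6; against 2: 6p + (-3)(1−p) = 9p − 3.
Setting these equal: −16p + 6 = 9p − 3 ⇒ −25p = -9 ⇒ p = 9/25, and the value is (-16)·(9/25) + 6 = 6/25.
For Player 2: with q = P(1), equating Up's and Down's payoffs gives −16q + 6 = 9q − 3 ⇒ q = 9/25.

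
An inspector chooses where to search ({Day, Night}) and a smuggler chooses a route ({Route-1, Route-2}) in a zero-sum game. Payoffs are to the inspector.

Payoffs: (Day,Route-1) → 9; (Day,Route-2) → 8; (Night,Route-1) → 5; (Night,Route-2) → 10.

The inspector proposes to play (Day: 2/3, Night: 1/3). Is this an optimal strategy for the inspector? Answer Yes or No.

Against Route-1 this mix gives (2/3)·9 + (1/3)·5 = 23/3.
Against Route-2 this mix gives (2/3)·8 + (1/3)·10 = 26/3.
The smuggler will play Route-1, holding the inspector to 23/3. Shifting weight toward the row that does better against Route-1 would raise this floor (the equalizing mix achieves 25/3 against both Route-1 and Route-2), so the proposed strategy is not optimal.

No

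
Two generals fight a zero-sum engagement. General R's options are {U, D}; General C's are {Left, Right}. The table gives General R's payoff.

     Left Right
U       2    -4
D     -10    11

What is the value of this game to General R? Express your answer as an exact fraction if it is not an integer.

-2/3

Row minima: U → -4, D → -10; maximin = -4.
Column maxima: Left → 2, Right → 11; minimax = 2.
-4 ≠ 2, so there is no saddle point; optimal play is mixed.
Let General R play U with probability p. Expected payoff against Left: 2p + (-10)(1−p) = 12p − 10; against Right: (-4)p + 11(1−p) = −15p + 11.
Setting these equal: 12p − 10 = −15p + 11 ⇒ 27p = 21 ⇒ p = 7/9, and the value is (12)·(7/9) − 10 = -2/3.
For General C: with q = P(Left), equating U's and D's payoffs gives 6q − 4 = −21q + 11 ⇒ q = 5/9.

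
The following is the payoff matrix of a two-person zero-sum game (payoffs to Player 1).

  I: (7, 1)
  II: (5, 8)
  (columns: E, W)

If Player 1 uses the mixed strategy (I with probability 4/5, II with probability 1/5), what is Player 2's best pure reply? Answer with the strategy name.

If Player 2 plays E, Player 1's expected payoff is (4/5)·7 + (1/5)·5 = 33/5.
If Player 2 plays W, Player 1's expected payoff is (4/5)·1 + (1/5)·8 = 12/5.
Player 2 minimizes Player 1's payoff; the smallest is 12/5, so the best response is W.

W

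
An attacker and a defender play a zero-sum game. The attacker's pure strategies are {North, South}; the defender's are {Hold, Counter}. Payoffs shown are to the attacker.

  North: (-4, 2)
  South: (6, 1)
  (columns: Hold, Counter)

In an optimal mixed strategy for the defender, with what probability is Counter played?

10/11

Row minima: North → -4, South → 1; maximin = 1.
Column maxima: Hold → 6, Counter → 2; minimax = 2.
1 ≠ 2, so there is no saddle point; optimal play is mixed.
Let the attacker play North with probability p. Expected payoff against Hold: (-4)p + 6(1−p) = −10p + 6; against Counter: 2p + 1(1−p) = p + 1.
Setting these equal: −10p + 6 = p + 1 ⇒ −11p = -5 ⇒ p = 5/11, and the value is (-10)·(5/11) + 6 = 16/11.
For the defender: with q = P(Hold), equating North's and South's payoffs gives −6q + 2 = 5q + 1 ⇒ q = 1/11.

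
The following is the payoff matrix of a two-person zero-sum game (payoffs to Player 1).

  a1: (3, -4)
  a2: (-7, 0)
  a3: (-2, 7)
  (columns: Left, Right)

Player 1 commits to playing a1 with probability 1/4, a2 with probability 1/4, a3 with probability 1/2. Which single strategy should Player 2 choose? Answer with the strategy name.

If Player 2 plays Left, Player 1's expected payoff is (1/4)·3 + (1/4)·(-7) + (1/2)·(-2) = -2.
If Player 2 plays Right, Player 1's expected payoff is (1/4)·(-4) + (1/4)·0 + (1/2)·7 = 5/2.
Player 2 minimizes Player 1's payoff; the smallest is -2, so the best response is Left.

Left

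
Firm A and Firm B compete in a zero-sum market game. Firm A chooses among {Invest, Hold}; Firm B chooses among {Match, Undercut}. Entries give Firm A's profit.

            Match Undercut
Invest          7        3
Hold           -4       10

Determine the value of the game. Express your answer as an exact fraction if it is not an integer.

Row minima: Invest → 3, Hold → -4; maximin = 3.
Column maxima: Match → 7, Undercut → 10; minimax = 7.
3 ≠ 7, so there is no saddle point; optimal play is mixed.
Let Firm A play Invest with probability p. Expected payoff against Match: 7p + (-4)(1−p) = 11p − 4; against Undercut: 3p + 10(1−p) = −7p + 10.
Setting these equal: 11p − 4 = −7p + 10 ⇒ 18p = 14 ⇒ p = 7/9, and the value is (11)·(7/9) − 4 = 41/9.
For Firm B: with q = P(Match), equating Invest's and Hold's payoffs gives 4q + 3 = −14q + 10 ⇒ q = 7/18.

41/9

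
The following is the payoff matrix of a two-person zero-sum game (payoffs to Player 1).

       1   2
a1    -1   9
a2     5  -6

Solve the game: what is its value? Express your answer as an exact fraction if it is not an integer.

Row minima: a1 → -1, a2 → -6; maximin = -1.
Column maxima: 1 → 5, 2 → 9; minimax = 5.
-1 ≠ 5, so there is no saddle point; optimal play is mixed.
Let Player 1 play a1 with probability p. Expected payoff against 1: (-1)p + 5(1−p) = −6p + 5; against 2: 9p + (-6)(1−p) = 15p − 6.
Setting these equal: −6p + 5 = 15p − 6 ⇒ −21p = -11 ⇒ p = 11/21, and the value is (-6)·(11/21) + 5 = 13/7.
For Player 2: with q = P(1), equating a1's and a2's payoffs gives −10q + 9 = 11q − 6 ⇒ q = 5/7.

13/7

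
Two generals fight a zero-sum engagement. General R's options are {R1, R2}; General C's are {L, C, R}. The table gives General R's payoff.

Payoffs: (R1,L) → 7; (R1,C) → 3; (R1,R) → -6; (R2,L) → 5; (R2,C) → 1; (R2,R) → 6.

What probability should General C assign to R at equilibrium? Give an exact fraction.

1/7

Row minima: R1 → -6, R2 → 1; maximin = 1.
Column maxima: L → 7, C → 3, R → 6; minimax = 3.
1 ≠ 3, so there is no saddle point; optimal play is mixed.
L is strictly dominated by C (it gives General R strictly more in every row), so General C never plays it.
On the remaining 2×2 (R1, R2 vs C, R):
Let General R play R1 with probability p. Expected payoff against C: 3p + 1(1−p) = 2p + 1; against R: (-6)p + 6(1−p) = −12p + 6.
Setting these equal: 2p + 1 = −12p + 6 ⇒ 14p = 5 ⇒ p = 5/14, and the value is (2)·(5/14) + 1 = 12/7.
For General C: with q = P(C), equating R1's and R2's payoffs gives 9q − 6 = −5q + 6 ⇒ q = 6/7.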